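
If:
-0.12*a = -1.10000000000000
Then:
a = 9.17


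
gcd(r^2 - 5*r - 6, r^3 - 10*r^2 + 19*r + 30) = r^2 - 5*r - 6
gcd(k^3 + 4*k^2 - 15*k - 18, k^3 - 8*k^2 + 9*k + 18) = k^2 - 2*k - 3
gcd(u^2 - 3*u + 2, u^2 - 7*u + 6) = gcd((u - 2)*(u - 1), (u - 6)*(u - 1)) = u - 1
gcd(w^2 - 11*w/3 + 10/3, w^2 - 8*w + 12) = w - 2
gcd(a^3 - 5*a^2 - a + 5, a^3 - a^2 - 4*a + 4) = a - 1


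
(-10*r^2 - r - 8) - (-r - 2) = -10*r^2 - 6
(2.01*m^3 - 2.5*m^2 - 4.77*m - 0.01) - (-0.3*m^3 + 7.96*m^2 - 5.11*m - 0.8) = 2.31*m^3 - 10.46*m^2 + 0.340000000000001*m + 0.79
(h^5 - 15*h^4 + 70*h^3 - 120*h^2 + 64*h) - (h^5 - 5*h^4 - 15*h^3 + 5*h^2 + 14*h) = -10*h^4 + 85*h^3 - 125*h^2 + 50*h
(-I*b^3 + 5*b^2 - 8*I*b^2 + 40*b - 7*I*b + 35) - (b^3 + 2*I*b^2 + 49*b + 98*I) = -b^3 - I*b^3 + 5*b^2 - 10*I*b^2 - 9*b - 7*I*b + 35 - 98*I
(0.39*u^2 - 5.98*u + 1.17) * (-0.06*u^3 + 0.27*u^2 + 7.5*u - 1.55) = -0.0234*u^5 + 0.4641*u^4 + 1.2402*u^3 - 45.1386*u^2 + 18.044*u - 1.8135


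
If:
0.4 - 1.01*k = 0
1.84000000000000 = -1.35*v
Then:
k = 0.40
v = -1.36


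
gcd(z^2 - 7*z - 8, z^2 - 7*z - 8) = z^2 - 7*z - 8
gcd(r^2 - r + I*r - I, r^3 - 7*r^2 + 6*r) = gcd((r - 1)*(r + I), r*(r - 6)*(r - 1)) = r - 1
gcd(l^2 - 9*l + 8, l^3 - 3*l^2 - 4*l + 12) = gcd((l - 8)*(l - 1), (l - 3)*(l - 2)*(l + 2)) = 1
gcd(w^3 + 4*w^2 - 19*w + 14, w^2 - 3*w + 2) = w^2 - 3*w + 2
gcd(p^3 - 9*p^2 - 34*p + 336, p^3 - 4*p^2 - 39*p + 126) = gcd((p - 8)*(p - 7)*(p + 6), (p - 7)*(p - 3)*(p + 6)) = p^2 - p - 42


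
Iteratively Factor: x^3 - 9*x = (x)*(x^2 - 9) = x*(x + 3)*(x - 3)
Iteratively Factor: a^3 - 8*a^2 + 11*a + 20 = (a - 5)*(a^2 - 3*a - 4) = (a - 5)*(a + 1)*(a - 4)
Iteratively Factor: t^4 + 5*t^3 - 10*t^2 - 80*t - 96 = (t + 2)*(t^3 + 3*t^2 - 16*t - 48) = (t - 4)*(t + 2)*(t^2 + 7*t + 12) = (t - 4)*(t + 2)*(t + 3)*(t + 4)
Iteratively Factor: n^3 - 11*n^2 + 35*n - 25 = (n - 1)*(n^2 - 10*n + 25) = (n - 5)*(n - 1)*(n - 5)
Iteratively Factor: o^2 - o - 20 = (o + 4)*(o - 5)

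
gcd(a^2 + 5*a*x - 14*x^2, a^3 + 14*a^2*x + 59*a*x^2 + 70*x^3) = a + 7*x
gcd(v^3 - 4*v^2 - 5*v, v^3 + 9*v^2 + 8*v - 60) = 1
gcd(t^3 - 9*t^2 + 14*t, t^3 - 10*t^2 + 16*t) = t^2 - 2*t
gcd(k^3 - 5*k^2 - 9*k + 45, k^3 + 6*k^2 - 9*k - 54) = k^2 - 9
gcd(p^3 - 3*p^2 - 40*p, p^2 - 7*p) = p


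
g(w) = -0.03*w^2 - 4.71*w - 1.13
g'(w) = -0.06*w - 4.71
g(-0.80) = 2.62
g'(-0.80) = -4.66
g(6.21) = -31.54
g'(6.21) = -5.08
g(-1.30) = 4.94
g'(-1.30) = -4.63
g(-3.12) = 13.27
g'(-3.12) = -4.52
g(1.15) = -6.59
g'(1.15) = -4.78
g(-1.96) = 7.99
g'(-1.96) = -4.59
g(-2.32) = 9.64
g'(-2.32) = -4.57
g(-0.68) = 2.06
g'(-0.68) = -4.67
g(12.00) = -61.97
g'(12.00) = -5.43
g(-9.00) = 38.83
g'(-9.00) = -4.17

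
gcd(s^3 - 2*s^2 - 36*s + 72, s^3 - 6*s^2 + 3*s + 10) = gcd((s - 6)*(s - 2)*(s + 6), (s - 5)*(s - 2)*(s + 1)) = s - 2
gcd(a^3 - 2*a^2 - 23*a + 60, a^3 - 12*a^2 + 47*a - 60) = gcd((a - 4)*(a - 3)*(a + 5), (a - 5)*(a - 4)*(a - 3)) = a^2 - 7*a + 12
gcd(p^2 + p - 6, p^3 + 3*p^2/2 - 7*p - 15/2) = p + 3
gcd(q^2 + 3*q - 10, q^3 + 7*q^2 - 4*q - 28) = q - 2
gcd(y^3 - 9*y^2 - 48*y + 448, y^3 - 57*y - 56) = y^2 - y - 56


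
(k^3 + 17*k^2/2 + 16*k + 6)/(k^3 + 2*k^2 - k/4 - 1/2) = 2*(k + 6)/(2*k - 1)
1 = 1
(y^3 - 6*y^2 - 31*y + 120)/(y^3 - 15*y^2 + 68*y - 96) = (y + 5)/(y - 4)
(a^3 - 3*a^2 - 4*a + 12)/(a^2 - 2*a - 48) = (-a^3 + 3*a^2 + 4*a - 12)/(-a^2 + 2*a + 48)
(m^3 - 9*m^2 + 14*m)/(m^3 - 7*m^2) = (m - 2)/m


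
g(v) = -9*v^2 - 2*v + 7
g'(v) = -18*v - 2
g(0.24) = 6.00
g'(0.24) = -6.32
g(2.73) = -65.54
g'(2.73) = -51.14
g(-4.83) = -193.30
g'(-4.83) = 84.94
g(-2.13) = -29.57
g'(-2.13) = 36.34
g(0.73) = 0.74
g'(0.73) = -15.14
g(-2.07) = -27.42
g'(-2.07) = 35.26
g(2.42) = -50.55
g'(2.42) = -45.56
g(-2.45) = -42.12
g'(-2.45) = 42.10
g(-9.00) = -704.00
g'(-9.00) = 160.00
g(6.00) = -329.00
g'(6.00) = -110.00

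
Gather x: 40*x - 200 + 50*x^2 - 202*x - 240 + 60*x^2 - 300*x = 110*x^2 - 462*x - 440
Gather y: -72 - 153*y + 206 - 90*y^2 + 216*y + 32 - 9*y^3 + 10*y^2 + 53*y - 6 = -9*y^3 - 80*y^2 + 116*y + 160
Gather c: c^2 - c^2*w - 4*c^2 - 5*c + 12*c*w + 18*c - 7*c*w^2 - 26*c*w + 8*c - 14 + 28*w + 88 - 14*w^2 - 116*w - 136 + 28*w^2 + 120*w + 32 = c^2*(-w - 3) + c*(-7*w^2 - 14*w + 21) + 14*w^2 + 32*w - 30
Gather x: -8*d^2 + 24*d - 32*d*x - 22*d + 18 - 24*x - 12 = -8*d^2 + 2*d + x*(-32*d - 24) + 6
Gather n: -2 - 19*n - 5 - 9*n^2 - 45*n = -9*n^2 - 64*n - 7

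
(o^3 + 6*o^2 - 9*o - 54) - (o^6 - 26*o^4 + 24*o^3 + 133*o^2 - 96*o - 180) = -o^6 + 26*o^4 - 23*o^3 - 127*o^2 + 87*o + 126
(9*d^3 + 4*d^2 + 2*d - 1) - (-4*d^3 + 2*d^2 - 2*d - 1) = 13*d^3 + 2*d^2 + 4*d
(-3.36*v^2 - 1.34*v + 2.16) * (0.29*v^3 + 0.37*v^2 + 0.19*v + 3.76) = -0.9744*v^5 - 1.6318*v^4 - 0.5078*v^3 - 12.089*v^2 - 4.628*v + 8.1216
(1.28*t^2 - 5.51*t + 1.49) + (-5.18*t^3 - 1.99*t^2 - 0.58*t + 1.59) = -5.18*t^3 - 0.71*t^2 - 6.09*t + 3.08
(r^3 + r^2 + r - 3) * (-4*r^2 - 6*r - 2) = -4*r^5 - 10*r^4 - 12*r^3 + 4*r^2 + 16*r + 6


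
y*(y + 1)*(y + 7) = y^3 + 8*y^2 + 7*y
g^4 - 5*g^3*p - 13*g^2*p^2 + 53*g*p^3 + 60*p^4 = (g - 5*p)*(g - 4*p)*(g + p)*(g + 3*p)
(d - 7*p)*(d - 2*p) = d^2 - 9*d*p + 14*p^2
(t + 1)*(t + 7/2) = t^2 + 9*t/2 + 7/2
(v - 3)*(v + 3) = v^2 - 9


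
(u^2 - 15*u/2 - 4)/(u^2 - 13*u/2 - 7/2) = (u - 8)/(u - 7)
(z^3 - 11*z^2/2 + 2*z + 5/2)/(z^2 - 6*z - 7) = (-2*z^3 + 11*z^2 - 4*z - 5)/(2*(-z^2 + 6*z + 7))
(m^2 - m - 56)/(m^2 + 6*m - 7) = (m - 8)/(m - 1)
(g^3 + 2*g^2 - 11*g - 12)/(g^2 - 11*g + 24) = (g^2 + 5*g + 4)/(g - 8)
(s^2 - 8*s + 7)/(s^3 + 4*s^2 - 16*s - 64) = (s^2 - 8*s + 7)/(s^3 + 4*s^2 - 16*s - 64)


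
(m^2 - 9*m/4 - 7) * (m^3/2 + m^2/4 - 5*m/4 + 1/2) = m^5/2 - 7*m^4/8 - 85*m^3/16 + 25*m^2/16 + 61*m/8 - 7/2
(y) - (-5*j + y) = 5*j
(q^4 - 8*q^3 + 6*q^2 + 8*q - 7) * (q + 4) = q^5 - 4*q^4 - 26*q^3 + 32*q^2 + 25*q - 28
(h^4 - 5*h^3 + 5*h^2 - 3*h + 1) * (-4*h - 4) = -4*h^5 + 16*h^4 - 8*h^2 + 8*h - 4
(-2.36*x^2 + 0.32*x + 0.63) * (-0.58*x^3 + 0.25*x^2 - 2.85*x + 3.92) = 1.3688*x^5 - 0.7756*x^4 + 6.4406*x^3 - 10.0057*x^2 - 0.5411*x + 2.4696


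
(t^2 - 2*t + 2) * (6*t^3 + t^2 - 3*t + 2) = 6*t^5 - 11*t^4 + 7*t^3 + 10*t^2 - 10*t + 4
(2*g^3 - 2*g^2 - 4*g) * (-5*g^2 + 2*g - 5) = -10*g^5 + 14*g^4 + 6*g^3 + 2*g^2 + 20*g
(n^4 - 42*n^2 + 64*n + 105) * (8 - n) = -n^5 + 8*n^4 + 42*n^3 - 400*n^2 + 407*n + 840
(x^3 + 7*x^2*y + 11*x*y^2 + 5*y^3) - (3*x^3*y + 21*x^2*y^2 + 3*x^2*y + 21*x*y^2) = -3*x^3*y + x^3 - 21*x^2*y^2 + 4*x^2*y - 10*x*y^2 + 5*y^3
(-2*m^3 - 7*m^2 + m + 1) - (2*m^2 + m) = -2*m^3 - 9*m^2 + 1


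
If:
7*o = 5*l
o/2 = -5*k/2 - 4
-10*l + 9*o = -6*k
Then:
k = -40/31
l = -336/155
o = -48/31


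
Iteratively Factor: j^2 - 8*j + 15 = (j - 5)*(j - 3)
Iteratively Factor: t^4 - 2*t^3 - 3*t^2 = (t + 1)*(t^3 - 3*t^2) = t*(t + 1)*(t^2 - 3*t) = t^2*(t + 1)*(t - 3)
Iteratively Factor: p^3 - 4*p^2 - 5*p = (p)*(p^2 - 4*p - 5) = p*(p - 5)*(p + 1)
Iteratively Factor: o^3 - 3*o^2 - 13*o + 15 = (o + 3)*(o^2 - 6*o + 5) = (o - 1)*(o + 3)*(o - 5)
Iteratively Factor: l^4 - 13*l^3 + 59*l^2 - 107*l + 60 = (l - 5)*(l^3 - 8*l^2 + 19*l - 12) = (l - 5)*(l - 4)*(l^2 - 4*l + 3) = (l - 5)*(l - 4)*(l - 3)*(l - 1)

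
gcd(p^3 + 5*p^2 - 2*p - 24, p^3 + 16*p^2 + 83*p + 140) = p + 4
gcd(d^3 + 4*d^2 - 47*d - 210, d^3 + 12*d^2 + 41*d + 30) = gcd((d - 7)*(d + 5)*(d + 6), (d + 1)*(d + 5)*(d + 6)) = d^2 + 11*d + 30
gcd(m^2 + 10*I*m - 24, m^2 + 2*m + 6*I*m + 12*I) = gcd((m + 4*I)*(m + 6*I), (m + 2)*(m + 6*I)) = m + 6*I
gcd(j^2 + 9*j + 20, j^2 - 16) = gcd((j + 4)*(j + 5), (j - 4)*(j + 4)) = j + 4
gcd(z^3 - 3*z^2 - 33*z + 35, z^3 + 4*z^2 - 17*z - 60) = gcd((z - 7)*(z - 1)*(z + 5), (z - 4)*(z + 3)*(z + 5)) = z + 5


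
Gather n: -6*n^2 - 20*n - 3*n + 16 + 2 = -6*n^2 - 23*n + 18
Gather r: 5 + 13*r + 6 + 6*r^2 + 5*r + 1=6*r^2 + 18*r + 12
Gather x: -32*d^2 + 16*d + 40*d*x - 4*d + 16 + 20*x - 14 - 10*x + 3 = -32*d^2 + 12*d + x*(40*d + 10) + 5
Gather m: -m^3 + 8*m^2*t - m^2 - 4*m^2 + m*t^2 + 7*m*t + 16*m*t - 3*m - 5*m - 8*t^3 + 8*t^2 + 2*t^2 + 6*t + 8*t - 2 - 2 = -m^3 + m^2*(8*t - 5) + m*(t^2 + 23*t - 8) - 8*t^3 + 10*t^2 + 14*t - 4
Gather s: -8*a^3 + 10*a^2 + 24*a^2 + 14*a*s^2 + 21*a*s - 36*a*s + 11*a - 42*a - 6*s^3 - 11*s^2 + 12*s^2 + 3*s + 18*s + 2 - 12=-8*a^3 + 34*a^2 - 31*a - 6*s^3 + s^2*(14*a + 1) + s*(21 - 15*a) - 10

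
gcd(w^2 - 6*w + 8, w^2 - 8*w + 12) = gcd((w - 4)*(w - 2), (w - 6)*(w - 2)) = w - 2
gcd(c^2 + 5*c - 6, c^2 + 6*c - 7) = c - 1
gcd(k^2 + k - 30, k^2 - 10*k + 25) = k - 5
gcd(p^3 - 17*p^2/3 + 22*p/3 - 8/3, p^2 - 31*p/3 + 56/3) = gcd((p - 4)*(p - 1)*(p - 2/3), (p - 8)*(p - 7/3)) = 1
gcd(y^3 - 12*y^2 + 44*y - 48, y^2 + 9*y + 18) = 1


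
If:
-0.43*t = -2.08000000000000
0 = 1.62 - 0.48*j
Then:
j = 3.38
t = 4.84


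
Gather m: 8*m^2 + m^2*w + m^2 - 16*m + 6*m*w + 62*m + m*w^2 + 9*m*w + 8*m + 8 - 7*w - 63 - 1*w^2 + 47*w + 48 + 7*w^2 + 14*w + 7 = m^2*(w + 9) + m*(w^2 + 15*w + 54) + 6*w^2 + 54*w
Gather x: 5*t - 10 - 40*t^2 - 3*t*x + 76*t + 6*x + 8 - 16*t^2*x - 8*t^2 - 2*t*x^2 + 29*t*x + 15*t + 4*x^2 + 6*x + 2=-48*t^2 + 96*t + x^2*(4 - 2*t) + x*(-16*t^2 + 26*t + 12)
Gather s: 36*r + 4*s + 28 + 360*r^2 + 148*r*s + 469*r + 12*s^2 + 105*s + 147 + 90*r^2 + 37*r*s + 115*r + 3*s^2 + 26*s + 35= 450*r^2 + 620*r + 15*s^2 + s*(185*r + 135) + 210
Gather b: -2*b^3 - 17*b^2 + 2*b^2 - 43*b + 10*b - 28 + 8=-2*b^3 - 15*b^2 - 33*b - 20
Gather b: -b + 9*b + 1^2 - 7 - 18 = 8*b - 24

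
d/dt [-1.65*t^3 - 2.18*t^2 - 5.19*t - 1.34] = -4.95*t^2 - 4.36*t - 5.19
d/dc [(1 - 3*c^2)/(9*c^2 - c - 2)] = (3*c^2 - 6*c + 1)/(81*c^4 - 18*c^3 - 35*c^2 + 4*c + 4)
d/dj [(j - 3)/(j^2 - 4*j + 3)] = -1/(j^2 - 2*j + 1)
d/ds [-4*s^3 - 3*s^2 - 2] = 6*s*(-2*s - 1)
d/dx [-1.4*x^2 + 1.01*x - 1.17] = 1.01 - 2.8*x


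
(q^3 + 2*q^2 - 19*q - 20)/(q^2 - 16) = (q^2 + 6*q + 5)/(q + 4)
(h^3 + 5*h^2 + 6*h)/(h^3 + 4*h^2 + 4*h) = (h + 3)/(h + 2)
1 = 1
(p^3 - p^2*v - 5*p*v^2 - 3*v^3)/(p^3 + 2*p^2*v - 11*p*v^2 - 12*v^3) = (p + v)/(p + 4*v)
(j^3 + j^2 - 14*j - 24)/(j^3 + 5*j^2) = (j^3 + j^2 - 14*j - 24)/(j^2*(j + 5))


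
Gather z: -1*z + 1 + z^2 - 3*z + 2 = z^2 - 4*z + 3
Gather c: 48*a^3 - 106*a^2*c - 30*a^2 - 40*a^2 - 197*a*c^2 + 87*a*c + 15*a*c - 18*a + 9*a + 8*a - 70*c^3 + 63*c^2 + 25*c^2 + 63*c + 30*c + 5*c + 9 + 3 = 48*a^3 - 70*a^2 - a - 70*c^3 + c^2*(88 - 197*a) + c*(-106*a^2 + 102*a + 98) + 12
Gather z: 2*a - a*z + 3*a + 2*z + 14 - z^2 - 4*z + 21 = 5*a - z^2 + z*(-a - 2) + 35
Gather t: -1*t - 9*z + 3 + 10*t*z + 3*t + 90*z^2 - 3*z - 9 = t*(10*z + 2) + 90*z^2 - 12*z - 6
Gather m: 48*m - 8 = 48*m - 8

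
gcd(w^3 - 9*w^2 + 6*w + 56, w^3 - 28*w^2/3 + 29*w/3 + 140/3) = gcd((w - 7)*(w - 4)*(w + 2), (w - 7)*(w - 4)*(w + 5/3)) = w^2 - 11*w + 28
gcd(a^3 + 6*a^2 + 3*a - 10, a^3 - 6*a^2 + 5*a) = a - 1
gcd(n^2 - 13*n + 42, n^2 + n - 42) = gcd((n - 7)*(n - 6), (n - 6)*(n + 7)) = n - 6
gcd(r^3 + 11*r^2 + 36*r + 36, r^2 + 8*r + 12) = r^2 + 8*r + 12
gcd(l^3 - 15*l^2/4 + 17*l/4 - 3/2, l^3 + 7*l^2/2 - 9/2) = l - 1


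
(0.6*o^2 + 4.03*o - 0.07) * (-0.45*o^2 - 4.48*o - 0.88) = -0.27*o^4 - 4.5015*o^3 - 18.5509*o^2 - 3.2328*o + 0.0616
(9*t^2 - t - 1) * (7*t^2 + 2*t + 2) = 63*t^4 + 11*t^3 + 9*t^2 - 4*t - 2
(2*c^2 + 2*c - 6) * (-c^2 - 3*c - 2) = -2*c^4 - 8*c^3 - 4*c^2 + 14*c + 12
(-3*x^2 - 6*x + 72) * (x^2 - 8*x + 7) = -3*x^4 + 18*x^3 + 99*x^2 - 618*x + 504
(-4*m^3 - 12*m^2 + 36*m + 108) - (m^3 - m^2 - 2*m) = -5*m^3 - 11*m^2 + 38*m + 108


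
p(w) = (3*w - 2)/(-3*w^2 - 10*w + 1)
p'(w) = (3*w - 2)*(6*w + 10)/(-3*w^2 - 10*w + 1)^2 + 3/(-3*w^2 - 10*w + 1)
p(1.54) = -0.12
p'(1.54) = -0.03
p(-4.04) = 1.87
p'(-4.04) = 3.12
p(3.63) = -0.12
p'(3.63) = 0.01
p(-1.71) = -0.76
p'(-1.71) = 0.34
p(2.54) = -0.13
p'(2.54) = 0.01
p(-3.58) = 7.72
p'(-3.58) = 51.95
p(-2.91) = -2.29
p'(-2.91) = 4.27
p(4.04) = -0.11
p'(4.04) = 0.01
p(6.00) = -0.10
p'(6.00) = 0.01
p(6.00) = -0.10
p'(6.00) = 0.01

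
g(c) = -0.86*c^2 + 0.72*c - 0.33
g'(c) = 0.72 - 1.72*c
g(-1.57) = -3.58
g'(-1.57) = 3.42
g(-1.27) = -2.63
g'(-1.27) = 2.90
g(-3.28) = -11.94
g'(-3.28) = 6.36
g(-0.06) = -0.38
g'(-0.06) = 0.82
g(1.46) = -1.11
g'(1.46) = -1.79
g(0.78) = -0.29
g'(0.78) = -0.62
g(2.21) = -2.94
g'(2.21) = -3.08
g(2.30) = -3.22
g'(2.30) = -3.24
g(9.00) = -63.51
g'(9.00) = -14.76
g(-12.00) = -132.81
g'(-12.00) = 21.36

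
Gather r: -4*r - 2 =-4*r - 2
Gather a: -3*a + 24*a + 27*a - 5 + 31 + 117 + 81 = 48*a + 224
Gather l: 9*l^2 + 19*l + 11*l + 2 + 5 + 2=9*l^2 + 30*l + 9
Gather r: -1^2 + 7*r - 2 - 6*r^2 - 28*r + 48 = -6*r^2 - 21*r + 45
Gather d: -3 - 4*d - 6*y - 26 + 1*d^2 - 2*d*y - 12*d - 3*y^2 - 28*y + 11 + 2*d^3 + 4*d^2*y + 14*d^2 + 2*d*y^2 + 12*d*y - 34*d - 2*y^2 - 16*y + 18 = 2*d^3 + d^2*(4*y + 15) + d*(2*y^2 + 10*y - 50) - 5*y^2 - 50*y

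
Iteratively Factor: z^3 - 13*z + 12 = (z - 3)*(z^2 + 3*z - 4) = (z - 3)*(z + 4)*(z - 1)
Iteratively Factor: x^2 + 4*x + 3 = (x + 1)*(x + 3)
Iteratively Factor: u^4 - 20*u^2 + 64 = (u - 2)*(u^3 + 2*u^2 - 16*u - 32) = (u - 4)*(u - 2)*(u^2 + 6*u + 8) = (u - 4)*(u - 2)*(u + 4)*(u + 2)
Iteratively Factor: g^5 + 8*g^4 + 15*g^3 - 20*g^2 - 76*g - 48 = (g + 4)*(g^4 + 4*g^3 - g^2 - 16*g - 12) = (g + 3)*(g + 4)*(g^3 + g^2 - 4*g - 4) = (g + 2)*(g + 3)*(g + 4)*(g^2 - g - 2) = (g - 2)*(g + 2)*(g + 3)*(g + 4)*(g + 1)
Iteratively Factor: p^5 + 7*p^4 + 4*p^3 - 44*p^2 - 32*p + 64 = (p + 2)*(p^4 + 5*p^3 - 6*p^2 - 32*p + 32) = (p - 1)*(p + 2)*(p^3 + 6*p^2 - 32) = (p - 2)*(p - 1)*(p + 2)*(p^2 + 8*p + 16) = (p - 2)*(p - 1)*(p + 2)*(p + 4)*(p + 4)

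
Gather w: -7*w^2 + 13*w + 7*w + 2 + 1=-7*w^2 + 20*w + 3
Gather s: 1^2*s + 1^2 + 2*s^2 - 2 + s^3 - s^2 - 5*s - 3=s^3 + s^2 - 4*s - 4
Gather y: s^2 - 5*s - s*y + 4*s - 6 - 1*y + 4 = s^2 - s + y*(-s - 1) - 2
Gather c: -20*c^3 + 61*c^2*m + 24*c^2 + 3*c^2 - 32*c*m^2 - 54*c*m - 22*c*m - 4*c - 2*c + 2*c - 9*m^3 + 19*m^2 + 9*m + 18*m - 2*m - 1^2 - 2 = -20*c^3 + c^2*(61*m + 27) + c*(-32*m^2 - 76*m - 4) - 9*m^3 + 19*m^2 + 25*m - 3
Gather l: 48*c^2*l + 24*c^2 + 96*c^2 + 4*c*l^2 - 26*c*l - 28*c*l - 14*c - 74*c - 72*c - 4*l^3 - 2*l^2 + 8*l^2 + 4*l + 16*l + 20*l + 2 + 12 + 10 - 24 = 120*c^2 - 160*c - 4*l^3 + l^2*(4*c + 6) + l*(48*c^2 - 54*c + 40)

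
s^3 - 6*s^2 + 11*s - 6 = (s - 3)*(s - 2)*(s - 1)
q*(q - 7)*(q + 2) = q^3 - 5*q^2 - 14*q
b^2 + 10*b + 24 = (b + 4)*(b + 6)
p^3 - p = p*(p - 1)*(p + 1)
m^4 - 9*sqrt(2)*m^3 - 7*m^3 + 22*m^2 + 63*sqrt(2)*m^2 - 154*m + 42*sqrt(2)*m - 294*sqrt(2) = (m - 7)*(m - 7*sqrt(2))*(m - 3*sqrt(2))*(m + sqrt(2))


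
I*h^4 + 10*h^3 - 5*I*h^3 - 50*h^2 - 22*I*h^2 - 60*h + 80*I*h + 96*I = (h - 6)*(h - 8*I)*(h - 2*I)*(I*h + I)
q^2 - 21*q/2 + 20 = (q - 8)*(q - 5/2)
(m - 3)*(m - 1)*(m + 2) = m^3 - 2*m^2 - 5*m + 6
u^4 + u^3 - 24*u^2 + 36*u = u*(u - 3)*(u - 2)*(u + 6)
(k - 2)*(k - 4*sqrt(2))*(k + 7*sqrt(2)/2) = k^3 - 2*k^2 - sqrt(2)*k^2/2 - 28*k + sqrt(2)*k + 56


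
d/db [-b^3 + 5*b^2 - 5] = b*(10 - 3*b)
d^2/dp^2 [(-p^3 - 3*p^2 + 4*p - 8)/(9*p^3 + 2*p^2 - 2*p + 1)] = 2*(-225*p^6 + 918*p^5 - 3780*p^4 - 889*p^3 + 144*p^2 + 285*p - 11)/(729*p^9 + 486*p^8 - 378*p^7 + 35*p^6 + 192*p^5 - 72*p^4 - 5*p^3 + 18*p^2 - 6*p + 1)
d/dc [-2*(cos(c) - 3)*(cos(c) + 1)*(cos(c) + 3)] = 2*(3*cos(c)^2 + 2*cos(c) - 9)*sin(c)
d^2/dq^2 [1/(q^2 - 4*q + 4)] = 6/(q^4 - 8*q^3 + 24*q^2 - 32*q + 16)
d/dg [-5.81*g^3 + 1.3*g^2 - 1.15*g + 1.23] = -17.43*g^2 + 2.6*g - 1.15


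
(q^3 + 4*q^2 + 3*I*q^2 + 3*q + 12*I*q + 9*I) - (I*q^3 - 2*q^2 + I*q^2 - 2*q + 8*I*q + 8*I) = q^3 - I*q^3 + 6*q^2 + 2*I*q^2 + 5*q + 4*I*q + I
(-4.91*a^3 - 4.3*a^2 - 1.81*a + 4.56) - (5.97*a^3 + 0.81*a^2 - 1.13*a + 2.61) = -10.88*a^3 - 5.11*a^2 - 0.68*a + 1.95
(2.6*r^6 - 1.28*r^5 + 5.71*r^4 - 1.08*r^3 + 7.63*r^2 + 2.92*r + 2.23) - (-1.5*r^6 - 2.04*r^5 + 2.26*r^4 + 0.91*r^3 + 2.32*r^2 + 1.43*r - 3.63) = 4.1*r^6 + 0.76*r^5 + 3.45*r^4 - 1.99*r^3 + 5.31*r^2 + 1.49*r + 5.86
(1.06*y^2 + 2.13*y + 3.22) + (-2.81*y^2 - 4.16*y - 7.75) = -1.75*y^2 - 2.03*y - 4.53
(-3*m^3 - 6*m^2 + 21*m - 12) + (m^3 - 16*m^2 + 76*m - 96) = -2*m^3 - 22*m^2 + 97*m - 108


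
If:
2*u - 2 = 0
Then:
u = 1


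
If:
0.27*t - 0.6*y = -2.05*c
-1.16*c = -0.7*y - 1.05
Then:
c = 0.603448275862069*y + 0.905172413793103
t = -2.35951468710089*y - 6.87260536398467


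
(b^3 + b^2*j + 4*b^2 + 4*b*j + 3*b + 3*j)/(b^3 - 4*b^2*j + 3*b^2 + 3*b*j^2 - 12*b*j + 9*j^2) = (b^2 + b*j + b + j)/(b^2 - 4*b*j + 3*j^2)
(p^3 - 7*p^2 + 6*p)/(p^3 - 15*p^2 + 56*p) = (p^2 - 7*p + 6)/(p^2 - 15*p + 56)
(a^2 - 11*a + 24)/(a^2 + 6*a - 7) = (a^2 - 11*a + 24)/(a^2 + 6*a - 7)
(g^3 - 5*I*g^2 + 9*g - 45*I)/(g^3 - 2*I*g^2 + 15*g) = (g - 3*I)/g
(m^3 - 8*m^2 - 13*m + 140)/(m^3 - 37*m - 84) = (m - 5)/(m + 3)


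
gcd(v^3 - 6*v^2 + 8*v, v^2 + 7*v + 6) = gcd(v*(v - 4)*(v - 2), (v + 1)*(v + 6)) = 1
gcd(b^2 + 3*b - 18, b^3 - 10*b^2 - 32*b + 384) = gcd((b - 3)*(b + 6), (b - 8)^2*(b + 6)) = b + 6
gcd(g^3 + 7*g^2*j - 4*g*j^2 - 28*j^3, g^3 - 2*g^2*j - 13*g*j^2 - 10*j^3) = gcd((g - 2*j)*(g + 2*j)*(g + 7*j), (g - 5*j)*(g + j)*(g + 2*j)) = g + 2*j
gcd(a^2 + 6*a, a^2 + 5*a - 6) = a + 6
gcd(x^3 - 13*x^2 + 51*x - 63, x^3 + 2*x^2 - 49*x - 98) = x - 7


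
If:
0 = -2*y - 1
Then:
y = -1/2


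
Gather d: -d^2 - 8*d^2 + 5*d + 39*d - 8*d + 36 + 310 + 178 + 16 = -9*d^2 + 36*d + 540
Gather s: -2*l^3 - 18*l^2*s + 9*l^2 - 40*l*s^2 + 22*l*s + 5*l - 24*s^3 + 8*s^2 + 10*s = -2*l^3 + 9*l^2 + 5*l - 24*s^3 + s^2*(8 - 40*l) + s*(-18*l^2 + 22*l + 10)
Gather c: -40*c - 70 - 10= -40*c - 80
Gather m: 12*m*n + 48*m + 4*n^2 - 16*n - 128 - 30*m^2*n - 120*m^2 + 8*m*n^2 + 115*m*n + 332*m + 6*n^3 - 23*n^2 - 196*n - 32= m^2*(-30*n - 120) + m*(8*n^2 + 127*n + 380) + 6*n^3 - 19*n^2 - 212*n - 160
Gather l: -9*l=-9*l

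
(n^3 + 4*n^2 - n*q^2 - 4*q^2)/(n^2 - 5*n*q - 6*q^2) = (-n^2 + n*q - 4*n + 4*q)/(-n + 6*q)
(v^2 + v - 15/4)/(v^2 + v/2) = (4*v^2 + 4*v - 15)/(2*v*(2*v + 1))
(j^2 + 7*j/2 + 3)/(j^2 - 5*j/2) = (2*j^2 + 7*j + 6)/(j*(2*j - 5))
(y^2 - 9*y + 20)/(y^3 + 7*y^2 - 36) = (y^2 - 9*y + 20)/(y^3 + 7*y^2 - 36)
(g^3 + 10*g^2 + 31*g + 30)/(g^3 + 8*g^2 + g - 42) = (g^2 + 7*g + 10)/(g^2 + 5*g - 14)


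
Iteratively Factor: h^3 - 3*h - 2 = (h + 1)*(h^2 - h - 2) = (h - 2)*(h + 1)*(h + 1)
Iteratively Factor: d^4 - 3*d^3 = (d - 3)*(d^3) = d*(d - 3)*(d^2) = d^2*(d - 3)*(d)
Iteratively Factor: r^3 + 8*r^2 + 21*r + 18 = (r + 3)*(r^2 + 5*r + 6) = (r + 2)*(r + 3)*(r + 3)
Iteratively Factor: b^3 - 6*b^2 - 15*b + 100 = (b - 5)*(b^2 - b - 20) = (b - 5)*(b + 4)*(b - 5)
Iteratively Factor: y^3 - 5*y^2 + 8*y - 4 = (y - 1)*(y^2 - 4*y + 4) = (y - 2)*(y - 1)*(y - 2)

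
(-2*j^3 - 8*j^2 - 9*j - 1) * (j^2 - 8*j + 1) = -2*j^5 + 8*j^4 + 53*j^3 + 63*j^2 - j - 1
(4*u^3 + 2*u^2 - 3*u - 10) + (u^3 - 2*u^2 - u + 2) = 5*u^3 - 4*u - 8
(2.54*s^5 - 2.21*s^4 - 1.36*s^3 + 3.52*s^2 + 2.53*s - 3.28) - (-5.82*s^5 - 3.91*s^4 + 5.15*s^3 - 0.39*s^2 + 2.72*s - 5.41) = 8.36*s^5 + 1.7*s^4 - 6.51*s^3 + 3.91*s^2 - 0.19*s + 2.13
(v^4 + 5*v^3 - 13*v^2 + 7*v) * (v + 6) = v^5 + 11*v^4 + 17*v^3 - 71*v^2 + 42*v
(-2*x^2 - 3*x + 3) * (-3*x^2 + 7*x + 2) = 6*x^4 - 5*x^3 - 34*x^2 + 15*x + 6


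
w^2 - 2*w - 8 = (w - 4)*(w + 2)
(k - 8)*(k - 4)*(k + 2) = k^3 - 10*k^2 + 8*k + 64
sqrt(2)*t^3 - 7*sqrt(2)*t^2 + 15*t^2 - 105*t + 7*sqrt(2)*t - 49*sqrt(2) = (t - 7)*(t + 7*sqrt(2))*(sqrt(2)*t + 1)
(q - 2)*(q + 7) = q^2 + 5*q - 14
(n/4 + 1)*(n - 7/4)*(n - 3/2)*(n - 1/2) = n^4/4 + n^3/16 - 43*n^2/16 + 251*n/64 - 21/16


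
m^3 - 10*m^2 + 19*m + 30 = (m - 6)*(m - 5)*(m + 1)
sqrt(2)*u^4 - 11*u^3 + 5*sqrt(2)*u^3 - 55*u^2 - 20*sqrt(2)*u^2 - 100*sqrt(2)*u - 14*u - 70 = (u + 5)*(u - 7*sqrt(2))*(u + sqrt(2))*(sqrt(2)*u + 1)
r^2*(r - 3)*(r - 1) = r^4 - 4*r^3 + 3*r^2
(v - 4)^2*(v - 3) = v^3 - 11*v^2 + 40*v - 48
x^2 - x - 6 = (x - 3)*(x + 2)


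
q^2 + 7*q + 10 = (q + 2)*(q + 5)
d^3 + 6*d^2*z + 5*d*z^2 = d*(d + z)*(d + 5*z)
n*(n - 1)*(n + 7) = n^3 + 6*n^2 - 7*n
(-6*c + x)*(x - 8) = -6*c*x + 48*c + x^2 - 8*x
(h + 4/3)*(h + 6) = h^2 + 22*h/3 + 8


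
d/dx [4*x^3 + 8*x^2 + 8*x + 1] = 12*x^2 + 16*x + 8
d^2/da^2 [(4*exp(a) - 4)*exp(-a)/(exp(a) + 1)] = 4*(exp(3*a) - 5*exp(2*a) - 3*exp(a) - 1)*exp(-a)/(exp(3*a) + 3*exp(2*a) + 3*exp(a) + 1)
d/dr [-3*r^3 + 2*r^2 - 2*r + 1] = -9*r^2 + 4*r - 2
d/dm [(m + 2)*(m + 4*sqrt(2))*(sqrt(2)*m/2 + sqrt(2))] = sqrt(2)*(m + 2)*(3*m + 2 + 8*sqrt(2))/2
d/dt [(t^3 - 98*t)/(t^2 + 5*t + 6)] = (t^4 + 10*t^3 + 116*t^2 - 588)/(t^4 + 10*t^3 + 37*t^2 + 60*t + 36)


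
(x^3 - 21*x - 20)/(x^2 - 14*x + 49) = (x^3 - 21*x - 20)/(x^2 - 14*x + 49)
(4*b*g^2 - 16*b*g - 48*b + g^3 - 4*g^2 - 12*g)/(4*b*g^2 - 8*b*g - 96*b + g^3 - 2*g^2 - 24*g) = (g + 2)/(g + 4)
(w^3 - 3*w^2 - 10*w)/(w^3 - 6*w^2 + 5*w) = (w + 2)/(w - 1)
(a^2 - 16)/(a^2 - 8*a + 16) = (a + 4)/(a - 4)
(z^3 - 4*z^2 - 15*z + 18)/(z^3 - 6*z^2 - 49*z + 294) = (z^2 + 2*z - 3)/(z^2 - 49)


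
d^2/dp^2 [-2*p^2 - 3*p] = -4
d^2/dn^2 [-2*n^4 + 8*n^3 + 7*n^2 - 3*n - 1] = -24*n^2 + 48*n + 14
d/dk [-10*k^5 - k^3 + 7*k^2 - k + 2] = -50*k^4 - 3*k^2 + 14*k - 1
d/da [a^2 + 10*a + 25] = 2*a + 10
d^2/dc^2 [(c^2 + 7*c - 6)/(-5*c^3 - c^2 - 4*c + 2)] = 2*(-25*c^6 - 525*c^5 + 855*c^4 + 307*c^3 - 48*c^2 + 210*c + 48)/(125*c^9 + 75*c^8 + 315*c^7 - 29*c^6 + 192*c^5 - 198*c^4 + 76*c^3 - 84*c^2 + 48*c - 8)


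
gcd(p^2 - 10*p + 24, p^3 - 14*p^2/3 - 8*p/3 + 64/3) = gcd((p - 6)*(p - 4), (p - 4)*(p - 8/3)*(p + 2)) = p - 4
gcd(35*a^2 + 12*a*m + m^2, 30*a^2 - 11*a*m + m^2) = 1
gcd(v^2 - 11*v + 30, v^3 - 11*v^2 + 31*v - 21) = 1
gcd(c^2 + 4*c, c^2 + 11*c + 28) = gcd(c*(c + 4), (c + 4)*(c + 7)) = c + 4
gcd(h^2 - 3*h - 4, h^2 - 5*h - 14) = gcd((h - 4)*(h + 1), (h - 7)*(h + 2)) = 1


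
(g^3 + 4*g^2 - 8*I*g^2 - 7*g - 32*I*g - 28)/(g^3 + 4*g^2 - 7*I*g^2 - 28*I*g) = (g - I)/g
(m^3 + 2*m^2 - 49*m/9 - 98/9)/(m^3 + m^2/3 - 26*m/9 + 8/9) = (9*m^2 - 49)/(9*m^2 - 15*m + 4)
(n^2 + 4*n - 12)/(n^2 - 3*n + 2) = (n + 6)/(n - 1)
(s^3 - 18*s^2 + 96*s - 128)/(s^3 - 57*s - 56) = (s^2 - 10*s + 16)/(s^2 + 8*s + 7)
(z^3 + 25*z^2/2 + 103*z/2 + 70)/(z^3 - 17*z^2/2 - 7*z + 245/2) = (z^2 + 9*z + 20)/(z^2 - 12*z + 35)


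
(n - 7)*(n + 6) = n^2 - n - 42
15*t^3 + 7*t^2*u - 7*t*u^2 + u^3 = (-5*t + u)*(-3*t + u)*(t + u)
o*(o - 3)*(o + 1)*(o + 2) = o^4 - 7*o^2 - 6*o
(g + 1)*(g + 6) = g^2 + 7*g + 6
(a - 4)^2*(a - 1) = a^3 - 9*a^2 + 24*a - 16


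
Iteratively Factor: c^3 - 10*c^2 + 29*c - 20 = (c - 1)*(c^2 - 9*c + 20) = (c - 4)*(c - 1)*(c - 5)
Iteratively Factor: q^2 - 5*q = (q - 5)*(q)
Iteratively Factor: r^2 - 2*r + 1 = (r - 1)*(r - 1)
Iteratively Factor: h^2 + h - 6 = (h + 3)*(h - 2)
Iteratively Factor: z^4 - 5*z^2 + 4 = (z + 1)*(z^3 - z^2 - 4*z + 4) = (z + 1)*(z + 2)*(z^2 - 3*z + 2) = (z - 2)*(z + 1)*(z + 2)*(z - 1)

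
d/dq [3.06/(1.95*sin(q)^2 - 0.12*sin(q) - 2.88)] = (0.3672 - 11.934*sin(q))*cos(q)/(-1.95*sin(q)^2 + 0.12*sin(q) + 2.88)^2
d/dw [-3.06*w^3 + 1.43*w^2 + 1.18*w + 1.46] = -9.18*w^2 + 2.86*w + 1.18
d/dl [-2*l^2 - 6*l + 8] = -4*l - 6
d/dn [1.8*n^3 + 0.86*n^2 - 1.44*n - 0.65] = 5.4*n^2 + 1.72*n - 1.44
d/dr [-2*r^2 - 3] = -4*r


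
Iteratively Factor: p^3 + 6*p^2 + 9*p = (p + 3)*(p^2 + 3*p) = (p + 3)^2*(p)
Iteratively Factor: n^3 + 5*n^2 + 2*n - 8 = (n + 4)*(n^2 + n - 2) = (n - 1)*(n + 4)*(n + 2)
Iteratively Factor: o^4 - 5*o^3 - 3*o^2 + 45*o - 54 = (o - 2)*(o^3 - 3*o^2 - 9*o + 27) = (o - 3)*(o - 2)*(o^2 - 9) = (o - 3)^2*(o - 2)*(o + 3)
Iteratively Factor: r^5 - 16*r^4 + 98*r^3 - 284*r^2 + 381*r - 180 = (r - 3)*(r^4 - 13*r^3 + 59*r^2 - 107*r + 60) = (r - 5)*(r - 3)*(r^3 - 8*r^2 + 19*r - 12) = (r - 5)*(r - 3)^2*(r^2 - 5*r + 4) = (r - 5)*(r - 4)*(r - 3)^2*(r - 1)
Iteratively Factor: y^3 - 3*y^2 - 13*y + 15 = (y - 1)*(y^2 - 2*y - 15) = (y - 1)*(y + 3)*(y - 5)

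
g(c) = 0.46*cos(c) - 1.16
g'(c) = -0.46*sin(c)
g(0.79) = -0.84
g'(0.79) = -0.33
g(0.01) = -0.70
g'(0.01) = -0.00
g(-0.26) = -0.72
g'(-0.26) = 0.12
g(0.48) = -0.75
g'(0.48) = -0.21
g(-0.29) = -0.72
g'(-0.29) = 0.13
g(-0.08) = -0.70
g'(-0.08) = 0.04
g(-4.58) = -1.22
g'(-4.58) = -0.46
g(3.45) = -1.60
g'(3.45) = 0.14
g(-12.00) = -0.77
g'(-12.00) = -0.25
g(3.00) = -1.62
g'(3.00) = -0.06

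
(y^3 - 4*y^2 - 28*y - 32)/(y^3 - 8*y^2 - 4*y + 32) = (y + 2)/(y - 2)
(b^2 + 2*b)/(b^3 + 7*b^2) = (b + 2)/(b*(b + 7))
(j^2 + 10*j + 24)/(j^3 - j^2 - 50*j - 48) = (j + 4)/(j^2 - 7*j - 8)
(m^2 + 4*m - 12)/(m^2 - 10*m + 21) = (m^2 + 4*m - 12)/(m^2 - 10*m + 21)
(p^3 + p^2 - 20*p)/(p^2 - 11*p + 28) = p*(p + 5)/(p - 7)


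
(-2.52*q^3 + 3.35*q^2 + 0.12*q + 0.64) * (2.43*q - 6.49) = -6.1236*q^4 + 24.4953*q^3 - 21.4499*q^2 + 0.7764*q - 4.1536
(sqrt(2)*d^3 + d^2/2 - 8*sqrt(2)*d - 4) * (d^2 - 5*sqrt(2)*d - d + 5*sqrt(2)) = sqrt(2)*d^5 - 19*d^4/2 - sqrt(2)*d^4 - 21*sqrt(2)*d^3/2 + 19*d^3/2 + 21*sqrt(2)*d^2/2 + 76*d^2 - 76*d + 20*sqrt(2)*d - 20*sqrt(2)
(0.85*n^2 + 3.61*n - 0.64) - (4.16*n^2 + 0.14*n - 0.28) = -3.31*n^2 + 3.47*n - 0.36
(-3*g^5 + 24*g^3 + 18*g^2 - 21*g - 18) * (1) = -3*g^5 + 24*g^3 + 18*g^2 - 21*g - 18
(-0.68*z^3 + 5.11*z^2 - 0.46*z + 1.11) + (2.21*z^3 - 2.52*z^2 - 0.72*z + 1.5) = 1.53*z^3 + 2.59*z^2 - 1.18*z + 2.61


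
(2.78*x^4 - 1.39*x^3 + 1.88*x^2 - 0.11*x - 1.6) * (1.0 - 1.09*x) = -3.0302*x^5 + 4.2951*x^4 - 3.4392*x^3 + 1.9999*x^2 + 1.634*x - 1.6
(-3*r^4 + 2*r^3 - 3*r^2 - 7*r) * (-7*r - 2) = 21*r^5 - 8*r^4 + 17*r^3 + 55*r^2 + 14*r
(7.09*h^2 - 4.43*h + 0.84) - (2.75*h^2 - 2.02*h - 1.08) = 4.34*h^2 - 2.41*h + 1.92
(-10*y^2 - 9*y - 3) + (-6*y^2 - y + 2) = -16*y^2 - 10*y - 1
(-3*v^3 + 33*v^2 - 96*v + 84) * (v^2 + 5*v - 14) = -3*v^5 + 18*v^4 + 111*v^3 - 858*v^2 + 1764*v - 1176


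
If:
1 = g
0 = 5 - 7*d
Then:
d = 5/7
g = 1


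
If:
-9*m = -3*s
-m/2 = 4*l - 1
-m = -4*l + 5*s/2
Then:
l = 17/72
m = 1/9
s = 1/3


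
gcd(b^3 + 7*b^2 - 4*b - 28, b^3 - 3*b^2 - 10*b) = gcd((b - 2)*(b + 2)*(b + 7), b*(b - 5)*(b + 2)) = b + 2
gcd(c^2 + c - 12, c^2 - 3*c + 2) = 1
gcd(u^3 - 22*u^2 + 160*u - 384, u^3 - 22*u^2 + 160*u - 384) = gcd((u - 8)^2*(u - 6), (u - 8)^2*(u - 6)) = u^3 - 22*u^2 + 160*u - 384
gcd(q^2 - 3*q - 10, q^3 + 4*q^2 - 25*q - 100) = q - 5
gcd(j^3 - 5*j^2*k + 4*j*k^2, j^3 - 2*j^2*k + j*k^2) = j^2 - j*k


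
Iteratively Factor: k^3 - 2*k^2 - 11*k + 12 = (k + 3)*(k^2 - 5*k + 4) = (k - 4)*(k + 3)*(k - 1)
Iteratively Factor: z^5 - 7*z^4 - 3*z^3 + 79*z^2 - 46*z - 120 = (z - 2)*(z^4 - 5*z^3 - 13*z^2 + 53*z + 60) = (z - 2)*(z + 1)*(z^3 - 6*z^2 - 7*z + 60) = (z - 4)*(z - 2)*(z + 1)*(z^2 - 2*z - 15) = (z - 4)*(z - 2)*(z + 1)*(z + 3)*(z - 5)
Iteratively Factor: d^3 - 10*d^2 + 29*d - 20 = (d - 1)*(d^2 - 9*d + 20) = (d - 4)*(d - 1)*(d - 5)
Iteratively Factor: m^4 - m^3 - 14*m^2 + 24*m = (m - 3)*(m^3 + 2*m^2 - 8*m) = (m - 3)*(m - 2)*(m^2 + 4*m) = (m - 3)*(m - 2)*(m + 4)*(m)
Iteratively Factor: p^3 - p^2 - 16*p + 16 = (p - 1)*(p^2 - 16) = (p - 1)*(p + 4)*(p - 4)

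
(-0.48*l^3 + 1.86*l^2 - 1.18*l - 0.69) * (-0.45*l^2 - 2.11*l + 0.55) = 0.216*l^5 + 0.1758*l^4 - 3.6576*l^3 + 3.8233*l^2 + 0.8069*l - 0.3795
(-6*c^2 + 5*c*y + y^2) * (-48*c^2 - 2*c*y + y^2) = 288*c^4 - 228*c^3*y - 64*c^2*y^2 + 3*c*y^3 + y^4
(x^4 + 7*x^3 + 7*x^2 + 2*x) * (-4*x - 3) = -4*x^5 - 31*x^4 - 49*x^3 - 29*x^2 - 6*x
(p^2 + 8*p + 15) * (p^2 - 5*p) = p^4 + 3*p^3 - 25*p^2 - 75*p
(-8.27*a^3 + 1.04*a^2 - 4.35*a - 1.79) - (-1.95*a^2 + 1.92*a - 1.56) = -8.27*a^3 + 2.99*a^2 - 6.27*a - 0.23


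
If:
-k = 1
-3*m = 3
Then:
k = -1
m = -1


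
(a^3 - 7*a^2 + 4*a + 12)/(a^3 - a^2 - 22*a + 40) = (a^2 - 5*a - 6)/(a^2 + a - 20)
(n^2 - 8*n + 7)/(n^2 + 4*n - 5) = (n - 7)/(n + 5)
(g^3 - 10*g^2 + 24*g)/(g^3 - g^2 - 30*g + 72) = g*(g - 6)/(g^2 + 3*g - 18)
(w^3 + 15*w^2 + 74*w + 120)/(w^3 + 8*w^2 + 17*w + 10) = (w^2 + 10*w + 24)/(w^2 + 3*w + 2)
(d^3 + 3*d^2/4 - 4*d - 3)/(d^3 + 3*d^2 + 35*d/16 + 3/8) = 4*(d - 2)/(4*d + 1)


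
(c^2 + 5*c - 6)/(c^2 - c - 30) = (-c^2 - 5*c + 6)/(-c^2 + c + 30)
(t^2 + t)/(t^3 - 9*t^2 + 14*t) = (t + 1)/(t^2 - 9*t + 14)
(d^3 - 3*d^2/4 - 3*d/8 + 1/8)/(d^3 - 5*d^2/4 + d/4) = (d + 1/2)/d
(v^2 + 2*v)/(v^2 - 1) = v*(v + 2)/(v^2 - 1)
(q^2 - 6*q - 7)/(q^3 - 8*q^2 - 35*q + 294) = (q + 1)/(q^2 - q - 42)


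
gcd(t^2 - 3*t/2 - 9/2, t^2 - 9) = t - 3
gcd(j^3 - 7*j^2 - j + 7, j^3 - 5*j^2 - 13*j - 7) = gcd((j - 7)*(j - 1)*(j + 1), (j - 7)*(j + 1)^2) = j^2 - 6*j - 7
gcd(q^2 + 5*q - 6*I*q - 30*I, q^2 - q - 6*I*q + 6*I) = q - 6*I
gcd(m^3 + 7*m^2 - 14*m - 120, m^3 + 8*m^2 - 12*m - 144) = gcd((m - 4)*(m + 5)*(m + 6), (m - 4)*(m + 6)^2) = m^2 + 2*m - 24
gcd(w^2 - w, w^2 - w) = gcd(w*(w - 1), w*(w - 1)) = w^2 - w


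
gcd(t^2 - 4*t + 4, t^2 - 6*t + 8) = t - 2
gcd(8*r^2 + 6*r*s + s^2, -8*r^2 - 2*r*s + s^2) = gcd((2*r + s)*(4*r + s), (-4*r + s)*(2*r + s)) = 2*r + s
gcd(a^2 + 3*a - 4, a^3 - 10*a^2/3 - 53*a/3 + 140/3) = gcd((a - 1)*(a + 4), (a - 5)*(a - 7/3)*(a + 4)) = a + 4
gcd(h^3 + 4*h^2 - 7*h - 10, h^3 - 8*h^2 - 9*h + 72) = 1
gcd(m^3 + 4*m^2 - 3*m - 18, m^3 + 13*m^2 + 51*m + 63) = m^2 + 6*m + 9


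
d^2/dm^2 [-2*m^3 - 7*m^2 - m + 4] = -12*m - 14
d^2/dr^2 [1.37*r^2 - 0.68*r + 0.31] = 2.74000000000000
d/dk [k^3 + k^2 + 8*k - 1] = 3*k^2 + 2*k + 8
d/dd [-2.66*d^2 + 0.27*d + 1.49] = 0.27 - 5.32*d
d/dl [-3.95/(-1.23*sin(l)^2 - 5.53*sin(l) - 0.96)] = -(9.717*sin(l) + 21.8435)*cos(l)/(1.23*sin(l)^2 + 5.53*sin(l) + 0.96)^2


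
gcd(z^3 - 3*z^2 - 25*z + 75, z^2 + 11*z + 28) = 1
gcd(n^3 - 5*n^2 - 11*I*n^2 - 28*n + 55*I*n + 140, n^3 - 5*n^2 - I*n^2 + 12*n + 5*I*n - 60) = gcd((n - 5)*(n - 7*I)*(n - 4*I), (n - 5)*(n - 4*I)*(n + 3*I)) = n^2 + n*(-5 - 4*I) + 20*I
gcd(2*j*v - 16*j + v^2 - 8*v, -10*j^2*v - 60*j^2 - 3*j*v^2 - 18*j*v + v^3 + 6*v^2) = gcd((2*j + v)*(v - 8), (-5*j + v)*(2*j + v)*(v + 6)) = 2*j + v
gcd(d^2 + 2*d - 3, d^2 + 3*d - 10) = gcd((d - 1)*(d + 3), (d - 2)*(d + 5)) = 1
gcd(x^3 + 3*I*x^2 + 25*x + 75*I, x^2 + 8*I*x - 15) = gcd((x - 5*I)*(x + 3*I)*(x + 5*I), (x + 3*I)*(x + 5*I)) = x^2 + 8*I*x - 15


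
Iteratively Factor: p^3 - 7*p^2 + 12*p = (p - 3)*(p^2 - 4*p) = p*(p - 3)*(p - 4)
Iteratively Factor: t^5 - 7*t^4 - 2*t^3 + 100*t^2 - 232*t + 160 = (t + 4)*(t^4 - 11*t^3 + 42*t^2 - 68*t + 40) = (t - 2)*(t + 4)*(t^3 - 9*t^2 + 24*t - 20) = (t - 2)^2*(t + 4)*(t^2 - 7*t + 10) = (t - 5)*(t - 2)^2*(t + 4)*(t - 2)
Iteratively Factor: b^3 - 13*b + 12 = (b - 3)*(b^2 + 3*b - 4) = (b - 3)*(b + 4)*(b - 1)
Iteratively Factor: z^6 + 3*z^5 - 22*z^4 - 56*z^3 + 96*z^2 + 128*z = (z + 4)*(z^5 - z^4 - 18*z^3 + 16*z^2 + 32*z) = (z - 2)*(z + 4)*(z^4 + z^3 - 16*z^2 - 16*z) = (z - 4)*(z - 2)*(z + 4)*(z^3 + 5*z^2 + 4*z) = (z - 4)*(z - 2)*(z + 1)*(z + 4)*(z^2 + 4*z) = z*(z - 4)*(z - 2)*(z + 1)*(z + 4)*(z + 4)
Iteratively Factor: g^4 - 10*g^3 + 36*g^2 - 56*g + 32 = (g - 4)*(g^3 - 6*g^2 + 12*g - 8) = (g - 4)*(g - 2)*(g^2 - 4*g + 4) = (g - 4)*(g - 2)^2*(g - 2)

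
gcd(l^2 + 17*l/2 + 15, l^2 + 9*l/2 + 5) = l + 5/2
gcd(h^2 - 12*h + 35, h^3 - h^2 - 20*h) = h - 5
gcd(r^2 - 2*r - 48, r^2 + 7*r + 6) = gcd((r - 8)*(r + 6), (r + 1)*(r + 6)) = r + 6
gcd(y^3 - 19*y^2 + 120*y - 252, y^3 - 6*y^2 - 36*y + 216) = y^2 - 12*y + 36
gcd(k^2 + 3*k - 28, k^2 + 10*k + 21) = k + 7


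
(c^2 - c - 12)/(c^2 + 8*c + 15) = (c - 4)/(c + 5)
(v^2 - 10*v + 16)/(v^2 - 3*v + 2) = (v - 8)/(v - 1)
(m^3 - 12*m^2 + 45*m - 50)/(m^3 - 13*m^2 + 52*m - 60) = (m - 5)/(m - 6)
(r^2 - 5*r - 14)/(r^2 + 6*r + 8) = (r - 7)/(r + 4)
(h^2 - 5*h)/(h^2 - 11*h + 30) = h/(h - 6)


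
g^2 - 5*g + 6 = (g - 3)*(g - 2)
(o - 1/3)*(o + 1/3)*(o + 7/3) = o^3 + 7*o^2/3 - o/9 - 7/27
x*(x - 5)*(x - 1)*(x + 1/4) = x^4 - 23*x^3/4 + 7*x^2/2 + 5*x/4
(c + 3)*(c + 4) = c^2 + 7*c + 12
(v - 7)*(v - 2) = v^2 - 9*v + 14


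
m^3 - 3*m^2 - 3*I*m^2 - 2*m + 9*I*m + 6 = (m - 3)*(m - 2*I)*(m - I)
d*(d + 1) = d^2 + d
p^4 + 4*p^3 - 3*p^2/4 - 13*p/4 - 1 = (p - 1)*(p + 1/2)^2*(p + 4)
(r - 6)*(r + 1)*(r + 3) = r^3 - 2*r^2 - 21*r - 18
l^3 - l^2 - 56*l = l*(l - 8)*(l + 7)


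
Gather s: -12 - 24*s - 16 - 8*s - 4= -32*s - 32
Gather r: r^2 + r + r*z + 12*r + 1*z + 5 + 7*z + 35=r^2 + r*(z + 13) + 8*z + 40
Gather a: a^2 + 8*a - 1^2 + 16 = a^2 + 8*a + 15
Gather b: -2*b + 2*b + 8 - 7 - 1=0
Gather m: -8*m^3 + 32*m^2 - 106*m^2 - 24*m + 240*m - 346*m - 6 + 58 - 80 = -8*m^3 - 74*m^2 - 130*m - 28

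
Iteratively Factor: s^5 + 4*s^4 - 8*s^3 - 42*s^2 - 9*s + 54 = (s - 3)*(s^4 + 7*s^3 + 13*s^2 - 3*s - 18) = (s - 3)*(s - 1)*(s^3 + 8*s^2 + 21*s + 18) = (s - 3)*(s - 1)*(s + 3)*(s^2 + 5*s + 6) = (s - 3)*(s - 1)*(s + 3)^2*(s + 2)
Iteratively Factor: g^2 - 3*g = (g - 3)*(g)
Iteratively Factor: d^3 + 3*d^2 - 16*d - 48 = (d + 3)*(d^2 - 16) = (d + 3)*(d + 4)*(d - 4)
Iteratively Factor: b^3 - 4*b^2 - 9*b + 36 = (b - 4)*(b^2 - 9) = (b - 4)*(b - 3)*(b + 3)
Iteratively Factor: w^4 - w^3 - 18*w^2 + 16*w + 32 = (w + 4)*(w^3 - 5*w^2 + 2*w + 8) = (w - 4)*(w + 4)*(w^2 - w - 2) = (w - 4)*(w + 1)*(w + 4)*(w - 2)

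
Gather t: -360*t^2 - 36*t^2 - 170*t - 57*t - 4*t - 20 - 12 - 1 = -396*t^2 - 231*t - 33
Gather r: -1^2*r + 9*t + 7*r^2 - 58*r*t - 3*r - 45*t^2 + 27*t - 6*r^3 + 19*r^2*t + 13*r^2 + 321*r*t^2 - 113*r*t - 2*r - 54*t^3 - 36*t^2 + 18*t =-6*r^3 + r^2*(19*t + 20) + r*(321*t^2 - 171*t - 6) - 54*t^3 - 81*t^2 + 54*t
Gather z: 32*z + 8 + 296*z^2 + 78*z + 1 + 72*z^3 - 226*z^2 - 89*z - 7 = 72*z^3 + 70*z^2 + 21*z + 2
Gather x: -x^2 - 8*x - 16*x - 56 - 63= -x^2 - 24*x - 119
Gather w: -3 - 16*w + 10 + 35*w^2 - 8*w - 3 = 35*w^2 - 24*w + 4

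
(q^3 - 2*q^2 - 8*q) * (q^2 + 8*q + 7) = q^5 + 6*q^4 - 17*q^3 - 78*q^2 - 56*q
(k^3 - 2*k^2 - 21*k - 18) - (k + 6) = k^3 - 2*k^2 - 22*k - 24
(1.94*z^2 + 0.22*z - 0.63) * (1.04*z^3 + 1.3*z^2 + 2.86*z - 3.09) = 2.0176*z^5 + 2.7508*z^4 + 5.1792*z^3 - 6.1844*z^2 - 2.4816*z + 1.9467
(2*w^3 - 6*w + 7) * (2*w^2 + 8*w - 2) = 4*w^5 + 16*w^4 - 16*w^3 - 34*w^2 + 68*w - 14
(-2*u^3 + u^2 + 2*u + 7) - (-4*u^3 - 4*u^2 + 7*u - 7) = 2*u^3 + 5*u^2 - 5*u + 14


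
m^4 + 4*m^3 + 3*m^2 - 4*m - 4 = (m - 1)*(m + 1)*(m + 2)^2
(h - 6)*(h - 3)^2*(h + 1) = h^4 - 11*h^3 + 33*h^2 - 9*h - 54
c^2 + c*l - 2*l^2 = (c - l)*(c + 2*l)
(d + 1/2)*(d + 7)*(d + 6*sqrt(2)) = d^3 + 15*d^2/2 + 6*sqrt(2)*d^2 + 7*d/2 + 45*sqrt(2)*d + 21*sqrt(2)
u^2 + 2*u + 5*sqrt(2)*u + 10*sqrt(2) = (u + 2)*(u + 5*sqrt(2))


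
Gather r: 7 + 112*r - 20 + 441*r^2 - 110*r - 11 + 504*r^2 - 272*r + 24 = 945*r^2 - 270*r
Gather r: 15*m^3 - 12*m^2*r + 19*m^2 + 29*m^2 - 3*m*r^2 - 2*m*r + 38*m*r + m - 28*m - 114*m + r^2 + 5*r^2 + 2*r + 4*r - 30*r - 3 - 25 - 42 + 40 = 15*m^3 + 48*m^2 - 141*m + r^2*(6 - 3*m) + r*(-12*m^2 + 36*m - 24) - 30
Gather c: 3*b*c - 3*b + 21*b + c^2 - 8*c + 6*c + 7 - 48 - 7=18*b + c^2 + c*(3*b - 2) - 48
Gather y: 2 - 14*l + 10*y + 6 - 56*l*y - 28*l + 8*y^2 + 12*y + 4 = -42*l + 8*y^2 + y*(22 - 56*l) + 12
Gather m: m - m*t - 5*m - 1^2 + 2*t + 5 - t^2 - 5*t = m*(-t - 4) - t^2 - 3*t + 4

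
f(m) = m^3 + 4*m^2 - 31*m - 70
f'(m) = 3*m^2 + 8*m - 31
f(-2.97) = 31.16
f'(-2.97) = -28.30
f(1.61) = -105.37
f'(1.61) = -10.34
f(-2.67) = 22.25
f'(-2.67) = -30.97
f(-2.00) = 0.00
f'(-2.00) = -35.00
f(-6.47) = 27.17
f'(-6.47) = 42.82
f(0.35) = -80.32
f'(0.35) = -27.83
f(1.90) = -107.60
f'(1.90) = -4.97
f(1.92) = -107.70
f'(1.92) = -4.58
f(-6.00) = 44.00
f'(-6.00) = 29.00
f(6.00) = 104.00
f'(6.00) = 125.00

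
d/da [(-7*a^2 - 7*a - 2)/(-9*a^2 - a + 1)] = (-56*a^2 - 50*a - 9)/(81*a^4 + 18*a^3 - 17*a^2 - 2*a + 1)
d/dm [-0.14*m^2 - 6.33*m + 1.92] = -0.28*m - 6.33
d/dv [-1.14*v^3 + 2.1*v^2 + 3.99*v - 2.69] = -3.42*v^2 + 4.2*v + 3.99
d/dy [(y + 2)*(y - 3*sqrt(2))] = 2*y - 3*sqrt(2) + 2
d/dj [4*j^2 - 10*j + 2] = 8*j - 10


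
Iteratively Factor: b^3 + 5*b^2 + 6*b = (b)*(b^2 + 5*b + 6) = b*(b + 2)*(b + 3)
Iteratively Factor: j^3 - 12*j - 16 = (j - 4)*(j^2 + 4*j + 4) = (j - 4)*(j + 2)*(j + 2)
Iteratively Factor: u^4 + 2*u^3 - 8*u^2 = (u)*(u^3 + 2*u^2 - 8*u) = u^2*(u^2 + 2*u - 8) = u^2*(u + 4)*(u - 2)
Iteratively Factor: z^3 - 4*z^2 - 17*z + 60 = (z - 5)*(z^2 + z - 12) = (z - 5)*(z + 4)*(z - 3)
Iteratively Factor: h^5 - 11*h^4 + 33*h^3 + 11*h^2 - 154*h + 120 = (h - 3)*(h^4 - 8*h^3 + 9*h^2 + 38*h - 40) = (h - 5)*(h - 3)*(h^3 - 3*h^2 - 6*h + 8) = (h - 5)*(h - 3)*(h + 2)*(h^2 - 5*h + 4) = (h - 5)*(h - 3)*(h - 1)*(h + 2)*(h - 4)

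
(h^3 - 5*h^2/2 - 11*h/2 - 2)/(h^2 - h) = (2*h^3 - 5*h^2 - 11*h - 4)/(2*h*(h - 1))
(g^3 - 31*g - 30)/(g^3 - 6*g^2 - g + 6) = (g + 5)/(g - 1)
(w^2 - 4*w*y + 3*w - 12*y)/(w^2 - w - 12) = (w - 4*y)/(w - 4)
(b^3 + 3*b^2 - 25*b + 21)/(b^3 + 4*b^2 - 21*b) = (b - 1)/b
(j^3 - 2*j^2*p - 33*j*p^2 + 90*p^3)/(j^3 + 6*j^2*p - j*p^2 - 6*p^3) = (-j^2 + 8*j*p - 15*p^2)/(-j^2 + p^2)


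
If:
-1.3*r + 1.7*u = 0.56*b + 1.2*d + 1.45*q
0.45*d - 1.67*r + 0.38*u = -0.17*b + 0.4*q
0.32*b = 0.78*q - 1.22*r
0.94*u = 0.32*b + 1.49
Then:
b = 2.9375*u - 4.65625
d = 2.85355577435925 - 1.2161548056935*u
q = 1.10296465524085*u - 1.05406239801004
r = 0.547402729141123 - 0.0653176794361774*u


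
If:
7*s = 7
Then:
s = 1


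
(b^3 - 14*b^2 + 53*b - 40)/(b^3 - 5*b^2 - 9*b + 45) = (b^2 - 9*b + 8)/(b^2 - 9)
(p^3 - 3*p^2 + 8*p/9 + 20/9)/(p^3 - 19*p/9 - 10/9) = (p - 2)/(p + 1)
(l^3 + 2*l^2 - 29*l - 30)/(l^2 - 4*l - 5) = l + 6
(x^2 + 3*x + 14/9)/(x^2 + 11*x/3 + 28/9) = (3*x + 2)/(3*x + 4)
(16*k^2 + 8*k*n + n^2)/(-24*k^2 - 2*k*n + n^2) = (-4*k - n)/(6*k - n)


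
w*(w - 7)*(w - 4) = w^3 - 11*w^2 + 28*w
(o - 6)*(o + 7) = o^2 + o - 42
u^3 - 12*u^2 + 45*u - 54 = (u - 6)*(u - 3)^2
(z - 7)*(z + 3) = z^2 - 4*z - 21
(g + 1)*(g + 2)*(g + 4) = g^3 + 7*g^2 + 14*g + 8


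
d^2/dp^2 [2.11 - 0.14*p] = 0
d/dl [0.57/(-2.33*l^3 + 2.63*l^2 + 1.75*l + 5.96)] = (3.9843*l^2 - 2.9982*l - 0.9975)/(-2.33*l^3 + 2.63*l^2 + 1.75*l + 5.96)^2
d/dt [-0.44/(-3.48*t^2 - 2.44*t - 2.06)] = (-3.0624*t - 1.0736)/(3.48*t^2 + 2.44*t + 2.06)^2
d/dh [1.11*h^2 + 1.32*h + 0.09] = 2.22*h + 1.32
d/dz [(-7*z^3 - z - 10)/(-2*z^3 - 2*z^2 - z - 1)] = (14*z^4 + 10*z^3 - 41*z^2 - 40*z - 9)/(4*z^6 + 8*z^5 + 8*z^4 + 8*z^3 + 5*z^2 + 2*z + 1)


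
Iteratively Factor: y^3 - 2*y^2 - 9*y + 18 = (y - 3)*(y^2 + y - 6) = (y - 3)*(y - 2)*(y + 3)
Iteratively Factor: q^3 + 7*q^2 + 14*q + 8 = (q + 4)*(q^2 + 3*q + 2) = (q + 2)*(q + 4)*(q + 1)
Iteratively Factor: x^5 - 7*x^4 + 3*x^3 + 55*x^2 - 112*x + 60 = (x - 5)*(x^4 - 2*x^3 - 7*x^2 + 20*x - 12) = (x - 5)*(x - 2)*(x^3 - 7*x + 6) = (x - 5)*(x - 2)^2*(x^2 + 2*x - 3) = (x - 5)*(x - 2)^2*(x - 1)*(x + 3)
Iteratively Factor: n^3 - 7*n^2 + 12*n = (n)*(n^2 - 7*n + 12) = n*(n - 4)*(n - 3)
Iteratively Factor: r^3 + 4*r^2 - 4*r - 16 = (r - 2)*(r^2 + 6*r + 8) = (r - 2)*(r + 2)*(r + 4)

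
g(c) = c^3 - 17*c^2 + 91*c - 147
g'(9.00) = 28.00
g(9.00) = 24.00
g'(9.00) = 28.00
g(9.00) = 24.00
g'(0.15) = 85.97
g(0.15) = -133.73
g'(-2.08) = 174.70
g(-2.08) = -418.83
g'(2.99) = 16.16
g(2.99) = -0.16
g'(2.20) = 30.72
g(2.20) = -18.43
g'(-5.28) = 354.16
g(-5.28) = -1248.61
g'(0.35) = 79.47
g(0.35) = -117.19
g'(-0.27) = 100.40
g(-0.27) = -172.83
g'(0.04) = 89.64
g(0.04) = -143.39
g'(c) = 3*c^2 - 34*c + 91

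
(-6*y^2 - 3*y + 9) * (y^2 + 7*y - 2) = -6*y^4 - 45*y^3 + 69*y - 18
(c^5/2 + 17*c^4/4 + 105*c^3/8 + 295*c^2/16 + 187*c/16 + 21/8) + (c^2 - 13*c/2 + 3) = c^5/2 + 17*c^4/4 + 105*c^3/8 + 311*c^2/16 + 83*c/16 + 45/8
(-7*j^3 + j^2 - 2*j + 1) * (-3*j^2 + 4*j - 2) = 21*j^5 - 31*j^4 + 24*j^3 - 13*j^2 + 8*j - 2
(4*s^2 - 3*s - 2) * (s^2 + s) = 4*s^4 + s^3 - 5*s^2 - 2*s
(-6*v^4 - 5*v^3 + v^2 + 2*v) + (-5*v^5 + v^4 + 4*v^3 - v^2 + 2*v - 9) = -5*v^5 - 5*v^4 - v^3 + 4*v - 9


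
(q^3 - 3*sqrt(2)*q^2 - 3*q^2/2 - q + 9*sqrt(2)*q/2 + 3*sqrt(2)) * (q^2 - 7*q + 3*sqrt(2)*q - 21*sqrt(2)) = q^5 - 17*q^4/2 - 17*q^3/2 + 160*q^2 - 171*q - 126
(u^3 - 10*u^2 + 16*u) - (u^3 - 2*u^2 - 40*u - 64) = -8*u^2 + 56*u + 64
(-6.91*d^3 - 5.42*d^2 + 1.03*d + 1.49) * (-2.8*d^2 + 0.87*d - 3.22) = 19.348*d^5 + 9.1643*d^4 + 14.6508*d^3 + 14.1765*d^2 - 2.0203*d - 4.7978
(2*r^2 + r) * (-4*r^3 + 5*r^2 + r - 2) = -8*r^5 + 6*r^4 + 7*r^3 - 3*r^2 - 2*r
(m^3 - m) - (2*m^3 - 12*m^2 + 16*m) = -m^3 + 12*m^2 - 17*m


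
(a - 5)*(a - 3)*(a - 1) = a^3 - 9*a^2 + 23*a - 15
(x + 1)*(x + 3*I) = x^2 + x + 3*I*x + 3*I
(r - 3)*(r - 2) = r^2 - 5*r + 6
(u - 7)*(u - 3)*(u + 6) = u^3 - 4*u^2 - 39*u + 126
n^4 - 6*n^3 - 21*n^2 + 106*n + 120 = (n - 6)*(n - 5)*(n + 1)*(n + 4)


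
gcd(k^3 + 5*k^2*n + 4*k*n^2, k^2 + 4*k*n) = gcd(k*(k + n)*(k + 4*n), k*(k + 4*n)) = k^2 + 4*k*n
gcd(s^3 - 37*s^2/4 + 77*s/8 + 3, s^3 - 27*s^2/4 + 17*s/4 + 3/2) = s + 1/4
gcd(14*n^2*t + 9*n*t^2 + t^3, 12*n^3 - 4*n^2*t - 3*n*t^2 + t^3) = 2*n + t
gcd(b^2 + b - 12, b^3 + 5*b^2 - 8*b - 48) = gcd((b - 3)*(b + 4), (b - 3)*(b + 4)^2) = b^2 + b - 12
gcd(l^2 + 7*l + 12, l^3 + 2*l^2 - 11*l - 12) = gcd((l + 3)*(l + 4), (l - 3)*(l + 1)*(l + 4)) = l + 4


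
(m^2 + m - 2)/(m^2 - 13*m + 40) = (m^2 + m - 2)/(m^2 - 13*m + 40)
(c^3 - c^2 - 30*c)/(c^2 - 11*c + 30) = c*(c + 5)/(c - 5)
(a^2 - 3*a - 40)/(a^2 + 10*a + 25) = (a - 8)/(a + 5)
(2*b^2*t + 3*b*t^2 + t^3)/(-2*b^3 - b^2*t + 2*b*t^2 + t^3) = t/(-b + t)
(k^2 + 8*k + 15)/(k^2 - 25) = (k + 3)/(k - 5)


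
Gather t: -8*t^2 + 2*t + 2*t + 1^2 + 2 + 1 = -8*t^2 + 4*t + 4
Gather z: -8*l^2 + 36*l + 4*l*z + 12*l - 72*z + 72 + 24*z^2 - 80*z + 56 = -8*l^2 + 48*l + 24*z^2 + z*(4*l - 152) + 128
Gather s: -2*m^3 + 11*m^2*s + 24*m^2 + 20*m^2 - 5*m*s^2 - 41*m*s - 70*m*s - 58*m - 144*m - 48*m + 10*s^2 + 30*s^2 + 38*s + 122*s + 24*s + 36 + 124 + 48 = -2*m^3 + 44*m^2 - 250*m + s^2*(40 - 5*m) + s*(11*m^2 - 111*m + 184) + 208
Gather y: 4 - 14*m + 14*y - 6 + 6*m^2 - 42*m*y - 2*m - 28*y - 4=6*m^2 - 16*m + y*(-42*m - 14) - 6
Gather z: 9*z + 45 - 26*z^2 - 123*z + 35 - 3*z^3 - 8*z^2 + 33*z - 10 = -3*z^3 - 34*z^2 - 81*z + 70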